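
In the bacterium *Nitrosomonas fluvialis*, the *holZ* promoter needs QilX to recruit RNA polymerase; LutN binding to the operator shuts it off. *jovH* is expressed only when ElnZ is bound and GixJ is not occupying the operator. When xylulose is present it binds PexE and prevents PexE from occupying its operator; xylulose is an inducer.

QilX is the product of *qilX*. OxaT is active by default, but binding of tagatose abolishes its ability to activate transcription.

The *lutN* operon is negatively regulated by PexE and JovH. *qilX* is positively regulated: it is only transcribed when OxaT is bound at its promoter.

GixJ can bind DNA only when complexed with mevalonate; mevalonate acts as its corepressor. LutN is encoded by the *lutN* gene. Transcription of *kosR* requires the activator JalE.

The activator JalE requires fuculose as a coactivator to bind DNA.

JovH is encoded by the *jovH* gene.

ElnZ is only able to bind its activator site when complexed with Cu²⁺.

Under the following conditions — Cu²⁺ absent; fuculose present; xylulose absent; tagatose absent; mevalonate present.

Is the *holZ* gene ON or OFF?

Tagatose is absent, so OxaT is active.
No repressor is bound and OxaT is active, so *qilX* is transcribed.
So QilX is produced and active.
Xylulose is absent, so PexE is active.
Mevalonate is present, so GixJ is active.
Cu²⁺ is absent, so ElnZ is inactive.
With repressor GixJ bound, *jovH* is not transcribed.
So JovH is not produced.
With repressor PexE bound, *lutN* is not transcribed.
So LutN is not produced.
No repressor is bound and QilX is active, so *holZ* is transcribed.

ON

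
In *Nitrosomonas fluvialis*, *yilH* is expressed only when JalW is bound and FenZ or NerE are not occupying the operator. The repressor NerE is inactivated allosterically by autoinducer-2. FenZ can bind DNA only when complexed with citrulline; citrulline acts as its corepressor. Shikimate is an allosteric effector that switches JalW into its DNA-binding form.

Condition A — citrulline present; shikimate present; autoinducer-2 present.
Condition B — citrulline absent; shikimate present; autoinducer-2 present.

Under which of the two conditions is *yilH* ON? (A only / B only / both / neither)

B only

Condition A:
Citrulline is present, so FenZ is active.
Shikimate is present, so JalW is active.
Autoinducer-2 is present, so NerE is inactive.
With repressor FenZ bound, *yilH* is not transcribed.
→ *yilH* is OFF in A.
Condition B:
Citrulline is absent, so FenZ is inactive.
Shikimate is present, so JalW is active.
Autoinducer-2 is present, so NerE is inactive.
No repressor is bound and JalW is active, so *yilH* is transcribed.
→ *yilH* is ON in B.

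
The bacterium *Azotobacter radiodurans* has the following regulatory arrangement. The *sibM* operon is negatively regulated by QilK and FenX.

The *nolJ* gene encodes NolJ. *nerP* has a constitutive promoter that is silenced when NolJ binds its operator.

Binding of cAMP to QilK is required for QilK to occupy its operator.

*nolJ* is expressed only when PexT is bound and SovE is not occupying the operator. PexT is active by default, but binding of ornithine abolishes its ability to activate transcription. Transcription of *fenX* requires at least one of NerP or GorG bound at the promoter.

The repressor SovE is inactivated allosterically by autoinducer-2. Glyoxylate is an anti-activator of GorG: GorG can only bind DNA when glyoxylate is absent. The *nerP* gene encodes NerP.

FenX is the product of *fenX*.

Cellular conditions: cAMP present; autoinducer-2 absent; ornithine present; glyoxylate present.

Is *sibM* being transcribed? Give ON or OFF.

OFF

cAMP is present, so QilK is active.
Ornithine is present, so PexT is inactive.
Autoinducer-2 is absent, so SovE is active.
With repressor SovE bound, *nolJ* is not transcribed.
So NolJ is not produced.
With no repressor bound, *nerP* is transcribed.
So NerP is produced and active.
Glyoxylate is present, so GorG is inactive.
Activator NerP is present, so *fenX* is transcribed.
So FenX is produced and active.
With repressor QilK bound, *sibM* is not transcribed.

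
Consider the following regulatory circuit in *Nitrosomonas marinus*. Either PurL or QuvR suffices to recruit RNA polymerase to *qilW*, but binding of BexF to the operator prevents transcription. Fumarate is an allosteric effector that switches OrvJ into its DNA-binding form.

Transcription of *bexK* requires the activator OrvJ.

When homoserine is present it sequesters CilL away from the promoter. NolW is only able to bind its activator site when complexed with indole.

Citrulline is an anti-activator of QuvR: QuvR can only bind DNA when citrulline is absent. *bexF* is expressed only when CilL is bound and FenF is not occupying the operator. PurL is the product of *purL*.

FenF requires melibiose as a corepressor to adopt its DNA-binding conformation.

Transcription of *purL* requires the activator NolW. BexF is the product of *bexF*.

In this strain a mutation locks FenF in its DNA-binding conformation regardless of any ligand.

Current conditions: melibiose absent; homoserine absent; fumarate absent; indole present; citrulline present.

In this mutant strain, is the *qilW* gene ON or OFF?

Homoserine is absent, so CilL is active.
FenF is constitutively active in this strain.
With repressor FenF bound, *bexF* is not transcribed.
So BexF is not produced.
Indole is present, so NolW is active.
No repressor is bound and NolW is active, so *purL* is transcribed.
So PurL is produced and active.
Citrulline is present, so QuvR is inactive.
Activator PurL is present, so *qilW* is transcribed.

ON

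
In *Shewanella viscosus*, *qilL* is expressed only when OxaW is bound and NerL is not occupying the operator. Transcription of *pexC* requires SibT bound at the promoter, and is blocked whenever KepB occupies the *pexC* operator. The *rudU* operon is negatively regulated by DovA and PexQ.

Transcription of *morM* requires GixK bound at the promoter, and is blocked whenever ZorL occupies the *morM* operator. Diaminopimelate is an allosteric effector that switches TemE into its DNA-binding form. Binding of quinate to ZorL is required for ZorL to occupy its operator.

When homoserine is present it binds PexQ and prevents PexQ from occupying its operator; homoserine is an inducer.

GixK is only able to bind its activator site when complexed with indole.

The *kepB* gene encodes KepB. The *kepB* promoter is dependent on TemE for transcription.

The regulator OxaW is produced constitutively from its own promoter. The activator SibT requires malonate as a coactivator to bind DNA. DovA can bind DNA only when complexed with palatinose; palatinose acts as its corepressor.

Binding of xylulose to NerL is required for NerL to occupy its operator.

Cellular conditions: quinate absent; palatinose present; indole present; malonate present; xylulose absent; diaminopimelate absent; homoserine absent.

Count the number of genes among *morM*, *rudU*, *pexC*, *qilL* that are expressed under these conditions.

Indole is present, so GixK is active.
Quinate is absent, so ZorL is inactive.
No repressor is bound and GixK is active, so *morM* is transcribed.
→ *morM* is ON.
Palatinose is present, so DovA is active.
Homoserine is absent, so PexQ is active.
With repressor DovA bound, *rudU* is not transcribed.
→ *rudU* is OFF.
Diaminopimelate is absent, so TemE is inactive.
Required activator TemE is absent, so *kepB* is not transcribed.
So KepB is not produced.
Malonate is present, so SibT is active.
No repressor is bound and SibT is active, so *pexC* is transcribed.
→ *pexC* is ON.
OxaW is produced constitutively and is active.
Xylulose is absent, so NerL is inactive.
No repressor is bound and OxaW is active, so *qilL* is transcribed.
→ *qilL* is ON.
3 of the 4 genes are transcribed.

3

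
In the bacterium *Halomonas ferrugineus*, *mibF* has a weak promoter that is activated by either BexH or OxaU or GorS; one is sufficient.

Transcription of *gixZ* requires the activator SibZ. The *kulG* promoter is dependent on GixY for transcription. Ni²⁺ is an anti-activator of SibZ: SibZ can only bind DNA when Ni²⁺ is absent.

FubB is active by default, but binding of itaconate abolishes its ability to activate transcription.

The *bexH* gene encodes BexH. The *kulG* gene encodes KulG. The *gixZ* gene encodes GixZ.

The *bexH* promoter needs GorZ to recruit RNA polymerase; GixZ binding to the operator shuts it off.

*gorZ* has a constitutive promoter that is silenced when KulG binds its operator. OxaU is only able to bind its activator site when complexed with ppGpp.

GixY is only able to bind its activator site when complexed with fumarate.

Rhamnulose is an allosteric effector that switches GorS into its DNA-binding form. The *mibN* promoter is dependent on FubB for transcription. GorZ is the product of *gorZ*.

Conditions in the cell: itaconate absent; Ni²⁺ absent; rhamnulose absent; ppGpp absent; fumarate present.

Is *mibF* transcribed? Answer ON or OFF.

OFF

Fumarate is present, so GixY is active.
No repressor is bound and GixY is active, so *kulG* is transcribed.
So KulG is produced and active.
With repressor KulG bound, *gorZ* is not transcribed.
So GorZ is not produced.
Ni²⁺ is absent, so SibZ is active.
No repressor is bound and SibZ is active, so *gixZ* is transcribed.
So GixZ is produced and active.
With repressor GixZ bound, *bexH* is not transcribed.
So BexH is not produced.
ppGpp is absent, so OxaU is inactive.
Rhamnulose is absent, so GorS is inactive.
No activator is available at the *mibF* promoter, so *mibF* is not transcribed.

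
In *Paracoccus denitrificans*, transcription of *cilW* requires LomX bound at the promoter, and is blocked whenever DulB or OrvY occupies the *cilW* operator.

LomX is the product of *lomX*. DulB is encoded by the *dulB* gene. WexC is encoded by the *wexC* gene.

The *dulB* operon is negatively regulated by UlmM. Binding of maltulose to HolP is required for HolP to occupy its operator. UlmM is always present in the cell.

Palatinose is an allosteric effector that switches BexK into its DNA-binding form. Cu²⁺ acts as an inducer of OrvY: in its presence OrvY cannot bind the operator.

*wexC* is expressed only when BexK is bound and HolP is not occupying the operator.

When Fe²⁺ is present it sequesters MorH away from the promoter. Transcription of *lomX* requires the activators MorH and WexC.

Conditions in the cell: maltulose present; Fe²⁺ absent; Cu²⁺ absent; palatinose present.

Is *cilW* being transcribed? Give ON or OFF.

OFF

UlmM is produced constitutively and is active.
With repressor UlmM bound, *dulB* is not transcribed.
So DulB is not produced.
Cu²⁺ is absent, so OrvY is active.
Fe²⁺ is absent, so MorH is active.
Palatinose is present, so BexK is active.
Maltulose is present, so HolP is active.
With repressor HolP bound, *wexC* is not transcribed.
So WexC is not produced.
Required activator WexC is absent, so *lomX* is not transcribed.
So LomX is not produced.
With repressor OrvY bound, *cilW* is not transcribed.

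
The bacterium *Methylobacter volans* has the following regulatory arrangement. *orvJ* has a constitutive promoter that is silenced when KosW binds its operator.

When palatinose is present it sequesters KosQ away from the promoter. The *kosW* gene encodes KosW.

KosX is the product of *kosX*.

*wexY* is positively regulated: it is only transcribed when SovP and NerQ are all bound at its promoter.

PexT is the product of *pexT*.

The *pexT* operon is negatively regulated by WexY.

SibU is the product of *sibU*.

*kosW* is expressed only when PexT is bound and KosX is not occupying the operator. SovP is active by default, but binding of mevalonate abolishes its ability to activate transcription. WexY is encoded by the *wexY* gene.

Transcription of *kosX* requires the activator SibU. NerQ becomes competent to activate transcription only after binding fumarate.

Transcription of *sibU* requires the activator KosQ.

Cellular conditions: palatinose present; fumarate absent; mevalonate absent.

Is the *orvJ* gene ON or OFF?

OFF

Mevalonate is absent, so SovP is active.
Fumarate is absent, so NerQ is inactive.
Required activator NerQ is absent, so *wexY* is not transcribed.
So WexY is not produced.
With no repressor bound, *pexT* is transcribed.
So PexT is produced and active.
Palatinose is present, so KosQ is inactive.
Required activator KosQ is absent, so *sibU* is not transcribed.
So SibU is not produced.
Required activator SibU is absent, so *kosX* is not transcribed.
So KosX is not produced.
No repressor is bound and PexT is active, so *kosW* is transcribed.
So KosW is produced and active.
With repressor KosW bound, *orvJ* is not transcribed.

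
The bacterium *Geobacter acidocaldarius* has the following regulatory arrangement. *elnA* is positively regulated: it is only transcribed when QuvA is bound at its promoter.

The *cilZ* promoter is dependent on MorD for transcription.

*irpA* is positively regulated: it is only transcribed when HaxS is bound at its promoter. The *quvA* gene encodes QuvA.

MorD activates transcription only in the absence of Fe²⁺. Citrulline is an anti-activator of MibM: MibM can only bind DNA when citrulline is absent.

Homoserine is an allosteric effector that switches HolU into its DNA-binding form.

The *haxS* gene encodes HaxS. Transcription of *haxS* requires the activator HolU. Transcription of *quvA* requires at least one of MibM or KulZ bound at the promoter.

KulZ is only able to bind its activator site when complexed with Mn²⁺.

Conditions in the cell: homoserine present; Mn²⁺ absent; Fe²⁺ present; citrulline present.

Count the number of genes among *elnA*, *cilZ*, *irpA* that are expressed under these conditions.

Citrulline is present, so MibM is inactive.
Mn²⁺ is absent, so KulZ is inactive.
No activator is available at the *quvA* promoter, so *quvA* is not transcribed.
So QuvA is not produced.
Required activator QuvA is absent, so *elnA* is not transcribed.
→ *elnA* is OFF.
Fe²⁺ is present, so MorD is inactive.
Required activator MorD is absent, so *cilZ* is not transcribed.
→ *cilZ* is OFF.
Homoserine is present, so HolU is active.
No repressor is bound and HolU is active, so *haxS* is transcribed.
So HaxS is produced and active.
No repressor is bound and HaxS is active, so *irpA* is transcribed.
→ *irpA* is ON.
1 of the 3 genes is transcribed.

1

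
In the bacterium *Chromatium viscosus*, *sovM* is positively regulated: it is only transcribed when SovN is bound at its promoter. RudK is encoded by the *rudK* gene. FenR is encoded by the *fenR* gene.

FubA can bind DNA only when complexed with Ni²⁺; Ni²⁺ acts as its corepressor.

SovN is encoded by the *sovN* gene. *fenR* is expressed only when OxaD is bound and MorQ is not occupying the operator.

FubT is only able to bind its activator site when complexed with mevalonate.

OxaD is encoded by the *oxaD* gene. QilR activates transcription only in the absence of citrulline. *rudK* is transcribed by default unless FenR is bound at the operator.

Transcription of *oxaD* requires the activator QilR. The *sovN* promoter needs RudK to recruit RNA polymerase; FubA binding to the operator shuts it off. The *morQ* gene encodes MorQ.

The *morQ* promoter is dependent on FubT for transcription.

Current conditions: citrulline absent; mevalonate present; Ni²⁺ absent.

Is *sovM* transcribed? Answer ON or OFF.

ON

Mevalonate is present, so FubT is active.
No repressor is bound and FubT is active, so *morQ* is transcribed.
So MorQ is produced and active.
Citrulline is absent, so QilR is active.
No repressor is bound and QilR is active, so *oxaD* is transcribed.
So OxaD is produced and active.
With repressor MorQ bound, *fenR* is not transcribed.
So FenR is not produced.
With no repressor bound, *rudK* is transcribed.
So RudK is produced and active.
Ni²⁺ is absent, so FubA is inactive.
No repressor is bound and RudK is active, so *sovN* is transcribed.
So SovN is produced and active.
No repressor is bound and SovN is active, so *sovM* is transcribed.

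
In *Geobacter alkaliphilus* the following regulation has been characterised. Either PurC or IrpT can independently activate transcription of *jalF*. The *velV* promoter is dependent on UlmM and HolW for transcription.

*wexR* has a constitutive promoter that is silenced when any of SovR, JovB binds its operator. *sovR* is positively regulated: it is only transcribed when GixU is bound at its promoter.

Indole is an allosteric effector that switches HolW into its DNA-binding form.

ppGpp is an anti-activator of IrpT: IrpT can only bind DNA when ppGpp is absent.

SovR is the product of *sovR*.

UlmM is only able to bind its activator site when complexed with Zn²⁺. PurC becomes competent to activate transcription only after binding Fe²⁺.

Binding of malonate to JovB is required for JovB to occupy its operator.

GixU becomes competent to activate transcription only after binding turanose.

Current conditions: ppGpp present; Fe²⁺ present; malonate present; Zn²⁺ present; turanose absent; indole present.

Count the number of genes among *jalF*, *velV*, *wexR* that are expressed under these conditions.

2

Fe²⁺ is present, so PurC is active.
ppGpp is present, so IrpT is inactive.
Activator PurC is present, so *jalF* is transcribed.
→ *jalF* is ON.
Zn²⁺ is present, so UlmM is active.
Indole is present, so HolW is active.
No repressor is bound and UlmM and HolW are active, so *velV* is transcribed.
→ *velV* is ON.
Turanose is absent, so GixU is inactive.
Required activator GixU is absent, so *sovR* is not transcribed.
So SovR is not produced.
Malonate is present, so JovB is active.
With repressor JovB bound, *wexR* is not transcribed.
→ *wexR* is OFF.
2 of the 3 genes are transcribed.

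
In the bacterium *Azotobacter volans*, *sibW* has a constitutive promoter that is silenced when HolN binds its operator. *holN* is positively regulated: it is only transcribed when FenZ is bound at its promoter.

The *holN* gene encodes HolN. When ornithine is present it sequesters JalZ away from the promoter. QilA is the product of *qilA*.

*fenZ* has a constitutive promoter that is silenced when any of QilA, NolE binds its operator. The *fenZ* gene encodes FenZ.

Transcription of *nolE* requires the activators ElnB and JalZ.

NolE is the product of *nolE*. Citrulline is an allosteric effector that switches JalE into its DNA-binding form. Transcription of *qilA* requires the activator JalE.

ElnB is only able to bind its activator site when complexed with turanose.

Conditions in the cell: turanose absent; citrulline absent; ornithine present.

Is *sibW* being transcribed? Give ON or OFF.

OFF

Citrulline is absent, so JalE is inactive.
Required activator JalE is absent, so *qilA* is not transcribed.
So QilA is not produced.
Turanose is absent, so ElnB is inactive.
Ornithine is present, so JalZ is inactive.
Required activator ElnB is absent, so *nolE* is not transcribed.
So NolE is not produced.
With no repressor bound, *fenZ* is transcribed.
So FenZ is produced and active.
No repressor is bound and FenZ is active, so *holN* is transcribed.
So HolN is produced and active.
With repressor HolN bound, *sibW* is not transcribed.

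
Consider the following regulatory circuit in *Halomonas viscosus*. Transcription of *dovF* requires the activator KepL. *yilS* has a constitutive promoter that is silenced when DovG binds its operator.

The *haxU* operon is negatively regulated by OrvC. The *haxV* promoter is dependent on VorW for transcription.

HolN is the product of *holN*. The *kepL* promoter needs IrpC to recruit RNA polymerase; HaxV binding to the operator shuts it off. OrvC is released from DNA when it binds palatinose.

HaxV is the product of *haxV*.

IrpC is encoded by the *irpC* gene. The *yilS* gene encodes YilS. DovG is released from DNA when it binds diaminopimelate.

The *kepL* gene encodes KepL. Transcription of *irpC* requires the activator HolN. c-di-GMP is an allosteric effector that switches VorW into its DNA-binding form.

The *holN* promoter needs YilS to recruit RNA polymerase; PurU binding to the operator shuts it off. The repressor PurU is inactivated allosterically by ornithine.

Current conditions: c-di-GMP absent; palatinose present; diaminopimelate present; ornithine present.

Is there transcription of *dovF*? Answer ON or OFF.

ON

Diaminopimelate is present, so DovG is inactive.
With no repressor bound, *yilS* is transcribed.
So YilS is produced and active.
Ornithine is present, so PurU is inactive.
No repressor is bound and YilS is active, so *holN* is transcribed.
So HolN is produced and active.
No repressor is bound and HolN is active, so *irpC* is transcribed.
So IrpC is produced and active.
c-di-GMP is absent, so VorW is inactive.
Required activator VorW is absent, so *haxV* is not transcribed.
So HaxV is not produced.
No repressor is bound and IrpC is active, so *kepL* is transcribed.
So KepL is produced and active.
No repressor is bound and KepL is active, so *dovF* is transcribed.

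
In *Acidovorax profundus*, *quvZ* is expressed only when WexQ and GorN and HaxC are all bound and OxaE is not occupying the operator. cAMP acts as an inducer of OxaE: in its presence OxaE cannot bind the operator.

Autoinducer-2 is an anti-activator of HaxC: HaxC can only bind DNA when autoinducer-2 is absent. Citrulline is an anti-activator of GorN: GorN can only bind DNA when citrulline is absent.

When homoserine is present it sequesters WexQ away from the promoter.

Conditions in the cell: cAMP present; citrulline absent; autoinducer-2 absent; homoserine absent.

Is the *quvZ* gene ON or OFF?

ON

cAMP is present, so OxaE is inactive.
Homoserine is absent, so WexQ is active.
Citrulline is absent, so GorN is active.
Autoinducer-2 is absent, so HaxC is active.
No repressor is bound and WexQ and GorN and HaxC are active, so *quvZ* is transcribed.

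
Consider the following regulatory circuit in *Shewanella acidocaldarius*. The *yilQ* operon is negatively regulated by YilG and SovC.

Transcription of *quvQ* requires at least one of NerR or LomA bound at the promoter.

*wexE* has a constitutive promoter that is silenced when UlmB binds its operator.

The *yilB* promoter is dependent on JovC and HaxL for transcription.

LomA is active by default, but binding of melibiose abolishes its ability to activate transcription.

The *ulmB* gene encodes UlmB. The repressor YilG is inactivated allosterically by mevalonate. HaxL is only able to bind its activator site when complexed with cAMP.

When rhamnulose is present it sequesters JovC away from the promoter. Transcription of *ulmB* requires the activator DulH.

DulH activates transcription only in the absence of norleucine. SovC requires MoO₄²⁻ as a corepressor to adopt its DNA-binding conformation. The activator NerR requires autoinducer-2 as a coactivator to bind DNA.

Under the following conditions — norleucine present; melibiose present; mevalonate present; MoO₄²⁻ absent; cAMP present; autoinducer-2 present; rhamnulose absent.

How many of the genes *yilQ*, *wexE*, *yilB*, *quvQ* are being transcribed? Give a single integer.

Mevalonate is present, so YilG is inactive.
MoO₄²⁻ is absent, so SovC is inactive.
With no repressor bound, *yilQ* is transcribed.
→ *yilQ* is ON.
Norleucine is present, so DulH is inactive.
Required activator DulH is absent, so *ulmB* is not transcribed.
So UlmB is not produced.
With no repressor bound, *wexE* is transcribed.
→ *wexE* is ON.
Rhamnulose is absent, so JovC is active.
cAMP is present, so HaxL is active.
No repressor is bound and JovC and HaxL are active, so *yilB* is transcribed.
→ *yilB* is ON.
Autoinducer-2 is present, so NerR is active.
Melibiose is present, so LomA is inactive.
Activator NerR is present, so *quvQ* is transcribed.
→ *quvQ* is ON.
4 of the 4 genes are transcribed.

4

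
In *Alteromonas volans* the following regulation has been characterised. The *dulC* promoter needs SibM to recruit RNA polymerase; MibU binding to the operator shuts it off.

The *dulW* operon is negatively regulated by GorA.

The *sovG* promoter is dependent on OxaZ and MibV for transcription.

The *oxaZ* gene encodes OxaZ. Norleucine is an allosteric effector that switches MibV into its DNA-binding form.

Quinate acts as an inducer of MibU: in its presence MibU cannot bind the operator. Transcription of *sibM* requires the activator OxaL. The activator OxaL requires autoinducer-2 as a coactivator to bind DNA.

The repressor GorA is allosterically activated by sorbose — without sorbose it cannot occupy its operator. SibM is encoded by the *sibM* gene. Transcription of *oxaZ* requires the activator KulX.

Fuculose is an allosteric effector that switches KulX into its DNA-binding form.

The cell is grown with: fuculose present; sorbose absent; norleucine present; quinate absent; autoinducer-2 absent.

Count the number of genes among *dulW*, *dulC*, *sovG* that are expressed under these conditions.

2

Sorbose is absent, so GorA is inactive.
With no repressor bound, *dulW* is transcribed.
→ *dulW* is ON.
Autoinducer-2 is absent, so OxaL is inactive.
Required activator OxaL is absent, so *sibM* is not transcribed.
So SibM is not produced.
Quinate is absent, so MibU is active.
With repressor MibU bound, *dulC* is not transcribed.
→ *dulC* is OFF.
Fuculose is present, so KulX is active.
No repressor is bound and KulX is active, so *oxaZ* is transcribed.
So OxaZ is produced and active.
Norleucine is present, so MibV is active.
No repressor is bound and OxaZ and MibV are active, so *sovG* is transcribed.
→ *sovG* is ON.
2 of the 3 genes are transcribed.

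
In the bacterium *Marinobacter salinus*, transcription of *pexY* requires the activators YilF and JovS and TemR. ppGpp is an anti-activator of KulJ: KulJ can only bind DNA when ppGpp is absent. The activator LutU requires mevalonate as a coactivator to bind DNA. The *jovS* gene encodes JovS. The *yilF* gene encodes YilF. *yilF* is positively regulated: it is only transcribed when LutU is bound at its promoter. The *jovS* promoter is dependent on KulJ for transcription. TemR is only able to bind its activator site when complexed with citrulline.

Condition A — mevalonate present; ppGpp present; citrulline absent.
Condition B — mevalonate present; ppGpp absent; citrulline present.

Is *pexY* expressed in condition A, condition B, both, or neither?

Condition A:
Mevalonate is present, so LutU is active.
No repressor is bound and LutU is active, so *yilF* is transcribed.
So YilF is produced and active.
ppGpp is present, so KulJ is inactive.
Required activator KulJ is absent, so *jovS* is not transcribed.
So JovS is not produced.
Citrulline is absent, so TemR is inactive.
Required activator JovS is absent, so *pexY* is not transcribed.
→ *pexY* is OFF in A.
Condition B:
Mevalonate is present, so LutU is active.
No repressor is bound and LutU is active, so *yilF* is transcribed.
So YilF is produced and active.
ppGpp is absent, so KulJ is active.
No repressor is bound and KulJ is active, so *jovS* is transcribed.
So JovS is produced and active.
Citrulline is present, so TemR is active.
No repressor is bound and YilF and JovS and TemR are active, so *pexY* is transcribed.
→ *pexY* is ON in B.

B only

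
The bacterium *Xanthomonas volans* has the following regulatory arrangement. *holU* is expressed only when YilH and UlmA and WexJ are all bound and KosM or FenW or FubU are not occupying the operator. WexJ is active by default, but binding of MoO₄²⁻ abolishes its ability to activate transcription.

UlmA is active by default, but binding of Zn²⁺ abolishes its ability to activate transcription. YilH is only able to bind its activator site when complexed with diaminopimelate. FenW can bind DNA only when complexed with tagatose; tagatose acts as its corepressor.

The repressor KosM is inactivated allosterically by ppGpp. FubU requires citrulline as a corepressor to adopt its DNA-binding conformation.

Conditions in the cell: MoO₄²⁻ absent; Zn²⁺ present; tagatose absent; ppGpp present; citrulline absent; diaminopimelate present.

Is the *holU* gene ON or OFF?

Diaminopimelate is present, so YilH is active.
Zn²⁺ is present, so UlmA is inactive.
ppGpp is present, so KosM is inactive.
Tagatose is absent, so FenW is inactive.
MoO₄²⁻ is absent, so WexJ is active.
Citrulline is absent, so FubU is inactive.
Required activator UlmA is absent, so *holU* is not transcribed.

OFF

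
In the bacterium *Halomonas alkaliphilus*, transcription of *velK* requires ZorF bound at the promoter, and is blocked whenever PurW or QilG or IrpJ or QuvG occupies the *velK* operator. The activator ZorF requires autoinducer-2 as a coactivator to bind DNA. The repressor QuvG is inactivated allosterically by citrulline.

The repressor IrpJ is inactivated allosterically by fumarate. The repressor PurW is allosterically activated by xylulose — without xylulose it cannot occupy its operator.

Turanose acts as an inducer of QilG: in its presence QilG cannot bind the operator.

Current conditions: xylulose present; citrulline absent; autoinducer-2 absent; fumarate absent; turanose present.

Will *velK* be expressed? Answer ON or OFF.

Xylulose is present, so PurW is active.
Turanose is present, so QilG is inactive.
Fumarate is absent, so IrpJ is active.
Autoinducer-2 is absent, so ZorF is inactive.
Citrulline is absent, so QuvG is active.
With repressor PurW bound, *velK* is not transcribed.

OFF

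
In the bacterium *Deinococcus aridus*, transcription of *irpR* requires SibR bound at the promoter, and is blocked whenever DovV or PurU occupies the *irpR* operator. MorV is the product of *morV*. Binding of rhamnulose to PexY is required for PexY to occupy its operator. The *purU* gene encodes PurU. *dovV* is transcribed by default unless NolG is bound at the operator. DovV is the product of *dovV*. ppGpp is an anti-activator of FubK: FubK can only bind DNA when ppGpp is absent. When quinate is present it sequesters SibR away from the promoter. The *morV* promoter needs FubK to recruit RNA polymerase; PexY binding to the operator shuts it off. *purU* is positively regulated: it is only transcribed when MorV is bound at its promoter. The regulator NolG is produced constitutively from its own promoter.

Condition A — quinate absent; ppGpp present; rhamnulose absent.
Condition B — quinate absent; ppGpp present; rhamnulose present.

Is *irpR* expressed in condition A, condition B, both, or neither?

Condition A:
Quinate is absent, so SibR is active.
NolG is produced constitutively and is active.
With repressor NolG bound, *dovV* is not transcribed.
So DovV is not produced.
ppGpp is present, so FubK is inactive.
Rhamnulose is absent, so PexY is inactive.
Required activator FubK is absent, so *morV* is not transcribed.
So MorV is not produced.
Required activator MorV is absent, so *purU* is not transcribed.
So PurU is not produced.
No repressor is bound and SibR is active, so *irpR* is transcribed.
→ *irpR* is ON in A.
Condition B:
Quinate is absent, so SibR is active.
NolG is produced constitutively and is active.
With repressor NolG bound, *dovV* is not transcribed.
So DovV is not produced.
ppGpp is present, so FubK is inactive.
Rhamnulose is present, so PexY is active.
With repressor PexY bound, *morV* is not transcribed.
So MorV is not produced.
Required activator MorV is absent, so *purU* is not transcribed.
So PurU is not produced.
No repressor is bound and SibR is active, so *irpR* is transcribed.
→ *irpR* is ON in B.

both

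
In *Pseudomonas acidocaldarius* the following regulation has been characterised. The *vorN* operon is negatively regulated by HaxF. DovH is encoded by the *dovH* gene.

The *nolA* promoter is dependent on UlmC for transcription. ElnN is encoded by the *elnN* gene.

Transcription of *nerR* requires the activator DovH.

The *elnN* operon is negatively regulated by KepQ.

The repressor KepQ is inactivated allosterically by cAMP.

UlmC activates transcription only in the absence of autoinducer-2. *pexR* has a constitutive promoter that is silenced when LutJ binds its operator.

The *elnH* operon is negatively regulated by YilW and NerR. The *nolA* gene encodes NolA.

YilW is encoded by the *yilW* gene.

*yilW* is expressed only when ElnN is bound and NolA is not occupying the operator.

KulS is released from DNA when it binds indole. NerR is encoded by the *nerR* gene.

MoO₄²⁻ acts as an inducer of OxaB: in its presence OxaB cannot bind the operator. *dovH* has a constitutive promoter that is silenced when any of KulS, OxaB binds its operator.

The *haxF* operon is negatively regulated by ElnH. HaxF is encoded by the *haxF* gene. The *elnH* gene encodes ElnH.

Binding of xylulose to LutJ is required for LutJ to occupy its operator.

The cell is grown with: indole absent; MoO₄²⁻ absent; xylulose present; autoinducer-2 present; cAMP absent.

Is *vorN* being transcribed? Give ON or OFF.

Autoinducer-2 is present, so UlmC is inactive.
Required activator UlmC is absent, so *nolA* is not transcribed.
So NolA is not produced.
cAMP is absent, so KepQ is active.
With repressor KepQ bound, *elnN* is not transcribed.
So ElnN is not produced.
Required activator ElnN is absent, so *yilW* is not transcribed.
So YilW is not produced.
Indole is absent, so KulS is active.
MoO₄²⁻ is absent, so OxaB is active.
With repressor KulS bound, *dovH* is not transcribed.
So DovH is not produced.
Required activator DovH is absent, so *nerR* is not transcribed.
So NerR is not produced.
With no repressor bound, *elnH* is transcribed.
So ElnH is produced and active.
With repressor ElnH bound, *haxF* is not transcribed.
So HaxF is not produced.
With no repressor bound, *vorN* is transcribed.

ON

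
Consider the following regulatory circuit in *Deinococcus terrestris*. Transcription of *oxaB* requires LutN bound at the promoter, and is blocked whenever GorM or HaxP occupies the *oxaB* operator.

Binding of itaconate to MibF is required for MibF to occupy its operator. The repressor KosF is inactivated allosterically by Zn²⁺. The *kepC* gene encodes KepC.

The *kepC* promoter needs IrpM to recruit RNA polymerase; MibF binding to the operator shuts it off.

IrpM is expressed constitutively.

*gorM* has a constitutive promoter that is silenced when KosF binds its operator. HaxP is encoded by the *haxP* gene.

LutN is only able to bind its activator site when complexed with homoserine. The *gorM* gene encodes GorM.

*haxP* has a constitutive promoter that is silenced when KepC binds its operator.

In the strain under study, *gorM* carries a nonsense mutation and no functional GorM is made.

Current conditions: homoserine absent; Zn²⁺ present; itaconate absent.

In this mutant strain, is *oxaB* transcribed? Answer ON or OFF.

Homoserine is absent, so LutN is inactive.
GorM is non-functional in this strain, so it has no effect.
Itaconate is absent, so MibF is inactive.
IrpM is produced constitutively and is active.
No repressor is bound and IrpM is active, so *kepC* is transcribed.
So KepC is produced and active.
With repressor KepC bound, *haxP* is not transcribed.
So HaxP is not produced.
Required activator LutN is absent, so *oxaB* is not transcribed.

OFF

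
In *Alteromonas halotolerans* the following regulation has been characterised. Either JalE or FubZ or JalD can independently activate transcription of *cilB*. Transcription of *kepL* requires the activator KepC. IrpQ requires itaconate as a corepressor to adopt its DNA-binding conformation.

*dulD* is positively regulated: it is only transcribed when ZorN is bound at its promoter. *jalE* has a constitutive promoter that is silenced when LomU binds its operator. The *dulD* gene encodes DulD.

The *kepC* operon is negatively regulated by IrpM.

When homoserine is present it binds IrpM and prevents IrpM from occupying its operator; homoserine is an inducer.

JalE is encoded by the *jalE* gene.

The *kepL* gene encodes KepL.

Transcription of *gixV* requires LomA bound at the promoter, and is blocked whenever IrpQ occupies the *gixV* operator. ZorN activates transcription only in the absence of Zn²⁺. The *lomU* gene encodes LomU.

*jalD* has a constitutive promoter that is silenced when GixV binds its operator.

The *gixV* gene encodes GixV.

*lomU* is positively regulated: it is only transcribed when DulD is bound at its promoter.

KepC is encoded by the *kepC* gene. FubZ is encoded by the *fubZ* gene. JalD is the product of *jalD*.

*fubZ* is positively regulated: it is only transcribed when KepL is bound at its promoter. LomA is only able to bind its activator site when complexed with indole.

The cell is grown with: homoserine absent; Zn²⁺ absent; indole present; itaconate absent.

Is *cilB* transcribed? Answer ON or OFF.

Zn²⁺ is absent, so ZorN is active.
No repressor is bound and ZorN is active, so *dulD* is transcribed.
So DulD is produced and active.
No repressor is bound and DulD is active, so *lomU* is transcribed.
So LomU is produced and active.
With repressor LomU bound, *jalE* is not transcribed.
So JalE is not produced.
Homoserine is absent, so IrpM is active.
With repressor IrpM bound, *kepC* is not transcribed.
So KepC is not produced.
Required activator KepC is absent, so *kepL* is not transcribed.
So KepL is not produced.
Required activator KepL is absent, so *fubZ* is not transcribed.
So FubZ is not produced.
Itaconate is absent, so IrpQ is inactive.
Indole is present, so LomA is active.
No repressor is bound and LomA is active, so *gixV* is transcribed.
So GixV is produced and active.
With repressor GixV bound, *jalD* is not transcribed.
So JalD is not produced.
No activator is available at the *cilB* promoter, so *cilB* is not transcribed.

OFF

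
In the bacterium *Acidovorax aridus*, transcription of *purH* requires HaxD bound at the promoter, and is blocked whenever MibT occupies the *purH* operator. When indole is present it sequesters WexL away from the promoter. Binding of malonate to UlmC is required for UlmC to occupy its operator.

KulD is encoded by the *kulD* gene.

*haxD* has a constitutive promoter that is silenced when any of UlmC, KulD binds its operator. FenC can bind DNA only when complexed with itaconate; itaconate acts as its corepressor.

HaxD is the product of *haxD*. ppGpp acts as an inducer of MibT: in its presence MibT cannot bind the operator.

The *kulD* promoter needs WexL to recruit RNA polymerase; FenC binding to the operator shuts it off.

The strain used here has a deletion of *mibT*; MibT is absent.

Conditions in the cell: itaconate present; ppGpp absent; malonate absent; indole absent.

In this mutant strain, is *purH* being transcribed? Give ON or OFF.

MibT is non-functional in this strain, so it has no effect.
Malonate is absent, so UlmC is inactive.
Indole is absent, so WexL is active.
Itaconate is present, so FenC is active.
With repressor FenC bound, *kulD* is not transcribed.
So KulD is not produced.
With no repressor bound, *haxD* is transcribed.
So HaxD is produced and active.
No repressor is bound and HaxD is active, so *purH* is transcribed.

ON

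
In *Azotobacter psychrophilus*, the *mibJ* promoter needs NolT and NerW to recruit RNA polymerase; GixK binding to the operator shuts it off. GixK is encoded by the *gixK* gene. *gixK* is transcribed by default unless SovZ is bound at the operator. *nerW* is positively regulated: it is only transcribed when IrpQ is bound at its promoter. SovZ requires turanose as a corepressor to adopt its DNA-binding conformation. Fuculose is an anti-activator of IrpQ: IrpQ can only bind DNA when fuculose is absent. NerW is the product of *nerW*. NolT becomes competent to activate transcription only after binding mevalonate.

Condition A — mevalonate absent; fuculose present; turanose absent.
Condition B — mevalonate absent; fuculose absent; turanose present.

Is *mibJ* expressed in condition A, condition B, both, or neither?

Condition A:
Mevalonate is absent, so NolT is inactive.
Fuculose is present, so IrpQ is inactive.
Required activator IrpQ is absent, so *nerW* is not transcribed.
So NerW is not produced.
Turanose is absent, so SovZ is inactive.
With no repressor bound, *gixK* is transcribed.
So GixK is produced and active.
With repressor GixK bound, *mibJ* is not transcribed.
→ *mibJ* is OFF in A.
Condition B:
Mevalonate is absent, so NolT is inactive.
Fuculose is absent, so IrpQ is active.
No repressor is bound and IrpQ is active, so *nerW* is transcribed.
So NerW is produced and active.
Turanose is present, so SovZ is active.
With repressor SovZ bound, *gixK* is not transcribed.
So GixK is not produced.
Required activator NolT is absent, so *mibJ* is not transcribed.
→ *mibJ* is OFF in B.

neither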